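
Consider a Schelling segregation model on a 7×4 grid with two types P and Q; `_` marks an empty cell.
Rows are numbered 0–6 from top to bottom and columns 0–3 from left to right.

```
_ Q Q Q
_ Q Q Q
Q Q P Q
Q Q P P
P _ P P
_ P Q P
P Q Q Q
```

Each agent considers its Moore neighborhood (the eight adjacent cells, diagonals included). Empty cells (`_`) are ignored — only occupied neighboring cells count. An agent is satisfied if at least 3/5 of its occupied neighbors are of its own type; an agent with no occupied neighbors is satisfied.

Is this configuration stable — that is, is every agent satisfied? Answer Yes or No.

No

(0,1)Q 3/3 ok
(0,2)Q 5/5 ok
(0,3)Q 3/3 ok
(1,1)Q 5/6 ok
(1,2)Q 7/8 ok
(1,3)Q 4/5 ok
(2,0)Q 4/4 ok
(2,1)Q 5/7 ok
(2,2)P 2/8 unhappy
(2,3)Q 2/5 unhappy
(3,0)Q 3/4 ok
(3,1)Q 3/7 unhappy
(3,2)P 4/7 unhappy
(3,3)P 4/5 ok
(4,0)P 1/3 unhappy
(4,2)P 5/7 ok
(4,3)P 4/5 ok
(5,1)P 3/6 unhappy
(5,2)Q 3/7 unhappy
(5,3)P 2/5 unhappy
(6,0)P 1/2 unhappy
(6,1)Q 2/4 unhappy
(6,2)Q 3/5 ok
(6,3)Q 2/3 ok
For instance (2,2) has only 2/8 same-type neighbors, below 3/5.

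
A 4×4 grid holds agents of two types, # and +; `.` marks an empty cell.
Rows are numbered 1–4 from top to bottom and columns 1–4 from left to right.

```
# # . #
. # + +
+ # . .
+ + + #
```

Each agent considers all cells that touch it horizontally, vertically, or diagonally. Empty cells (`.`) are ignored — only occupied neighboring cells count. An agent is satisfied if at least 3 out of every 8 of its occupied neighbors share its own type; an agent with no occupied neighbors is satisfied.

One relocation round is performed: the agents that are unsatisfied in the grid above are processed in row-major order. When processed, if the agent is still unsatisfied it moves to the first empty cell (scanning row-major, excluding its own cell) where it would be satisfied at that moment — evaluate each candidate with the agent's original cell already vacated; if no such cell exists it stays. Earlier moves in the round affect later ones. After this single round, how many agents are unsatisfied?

Initially unsatisfied (in order): (1,4), (2,3), (3,2), (4,3), (4,4).
  (1,4) → (1,3).
  (2,3) → (1,4).
  (3,2) → (2,1).
  (4,3): now satisfied by earlier moves; stays.
  (4,4) → (2,3).
Resulting grid:
# # # +
# # # +
+ . . .
+ + + .
Unsatisfied now: (1,4), (2,4).

2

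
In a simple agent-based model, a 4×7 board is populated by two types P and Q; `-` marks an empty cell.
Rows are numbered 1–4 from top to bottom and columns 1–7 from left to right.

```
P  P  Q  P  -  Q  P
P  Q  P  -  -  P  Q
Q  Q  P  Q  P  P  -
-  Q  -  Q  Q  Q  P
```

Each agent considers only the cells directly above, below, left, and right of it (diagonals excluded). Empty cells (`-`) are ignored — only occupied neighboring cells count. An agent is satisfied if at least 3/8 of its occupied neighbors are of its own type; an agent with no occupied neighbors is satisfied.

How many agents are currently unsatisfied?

(1,1)P 2/2 satisfied
(1,2)P 1/3 not
(1,3)Q 0/3 not
(1,4)P 0/1 not
(1,6)Q 0/2 not
(1,7)P 0/2 not
(2,1)P 1/3 not
(2,2)Q 1/4 not
(2,3)P 1/3 not
(2,6)P 1/3 not
(2,7)Q 0/2 not
(3,1)Q 1/2 satisfied
(3,2)Q 3/4 satisfied
(3,3)P 1/3 not
(3,4)Q 1/3 not
(3,5)P 1/3 not
(3,6)P 2/3 satisfied
(4,2)Q 1/1 satisfied
(4,4)Q 2/2 satisfied
(4,5)Q 2/3 satisfied
(4,6)Q 1/3 not
(4,7)P 0/1 not
Unsatisfied: (1,2), (1,3), (1,4), (1,6), (1,7), (2,1), (2,2), (2,3), (2,6), (2,7), (3,3), (3,4), (3,5), (4,6), (4,7) — 15 in total.

15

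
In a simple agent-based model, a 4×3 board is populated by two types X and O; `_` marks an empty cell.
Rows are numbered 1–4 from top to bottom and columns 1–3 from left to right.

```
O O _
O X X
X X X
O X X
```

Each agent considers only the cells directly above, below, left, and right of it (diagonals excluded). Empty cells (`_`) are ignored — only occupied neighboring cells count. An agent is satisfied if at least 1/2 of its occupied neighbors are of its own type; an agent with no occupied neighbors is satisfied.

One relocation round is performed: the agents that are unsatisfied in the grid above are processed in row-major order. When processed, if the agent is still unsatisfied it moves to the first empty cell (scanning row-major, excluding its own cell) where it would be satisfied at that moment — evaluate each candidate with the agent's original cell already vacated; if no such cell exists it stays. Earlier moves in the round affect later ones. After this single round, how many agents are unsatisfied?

Initially unsatisfied (in order): (2,1), (3,1), (4,1).
  (2,1) → (1,3).
  (3,1): now satisfied by earlier moves; stays.
  (4,1): no empty cell satisfies it; stays.
Resulting grid:
O O O
_ X X
X X X
O X X
Unsatisfied now: (4,1).

1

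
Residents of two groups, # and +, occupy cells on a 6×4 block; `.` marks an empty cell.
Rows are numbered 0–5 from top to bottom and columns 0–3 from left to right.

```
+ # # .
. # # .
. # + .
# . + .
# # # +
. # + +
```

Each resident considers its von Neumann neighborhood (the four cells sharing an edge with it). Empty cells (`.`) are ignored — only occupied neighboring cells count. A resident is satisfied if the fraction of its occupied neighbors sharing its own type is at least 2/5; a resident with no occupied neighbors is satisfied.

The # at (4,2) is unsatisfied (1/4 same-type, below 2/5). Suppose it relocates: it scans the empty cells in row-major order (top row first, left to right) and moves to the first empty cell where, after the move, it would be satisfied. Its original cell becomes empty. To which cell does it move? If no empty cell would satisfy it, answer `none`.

Vacating (4,2). Empty cells in order:
  (0,3): 1/1 same-type → satisfied — stop here.

(0,3)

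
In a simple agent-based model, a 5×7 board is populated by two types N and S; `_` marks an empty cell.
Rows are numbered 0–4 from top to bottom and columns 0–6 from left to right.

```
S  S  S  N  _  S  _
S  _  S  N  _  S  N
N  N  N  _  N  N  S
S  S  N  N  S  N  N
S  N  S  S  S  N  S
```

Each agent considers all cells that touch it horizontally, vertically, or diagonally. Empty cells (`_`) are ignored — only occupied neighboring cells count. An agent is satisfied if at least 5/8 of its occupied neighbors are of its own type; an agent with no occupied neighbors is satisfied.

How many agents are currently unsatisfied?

25

(0,0)S 2/2 ok
(0,1)S 4/4 ok
(0,2)S 2/4 unhappy
(0,3)N 1/3 unhappy
(0,5)S 1/2 unhappy
(1,0)S 2/4 unhappy
(1,2)S 2/6 unhappy
(1,3)N 3/5 unhappy
(1,5)S 2/5 unhappy
(1,6)N 1/4 unhappy
(2,0)N 1/4 unhappy
(2,1)N 3/7 unhappy
(2,2)N 4/6 ok
(2,4)N 4/6 ok
(2,5)N 4/7 unhappy
(2,6)S 1/5 unhappy
(3,0)S 2/5 unhappy
(3,1)S 3/8 unhappy
(3,2)N 4/7 unhappy
(3,3)N 3/7 unhappy
(3,4)S 2/7 unhappy
(3,5)N 4/8 unhappy
(3,6)N 3/5 unhappy
(4,0)S 2/3 ok
(4,1)N 1/5 unhappy
(4,2)S 2/5 unhappy
(4,3)S 3/5 unhappy
(4,4)S 2/5 unhappy
(4,5)N 2/5 unhappy
(4,6)S 0/3 unhappy
Unsatisfied: (0,2), (0,3), (0,5), (1,0), (1,2), (1,3), (1,5), (1,6), (2,0), (2,1), (2,5), (2,6), (3,0), (3,1), (3,2), (3,3), (3,4), (3,5), (3,6), (4,1), (4,2), (4,3), (4,4), (4,5), (4,6) — 25 in total.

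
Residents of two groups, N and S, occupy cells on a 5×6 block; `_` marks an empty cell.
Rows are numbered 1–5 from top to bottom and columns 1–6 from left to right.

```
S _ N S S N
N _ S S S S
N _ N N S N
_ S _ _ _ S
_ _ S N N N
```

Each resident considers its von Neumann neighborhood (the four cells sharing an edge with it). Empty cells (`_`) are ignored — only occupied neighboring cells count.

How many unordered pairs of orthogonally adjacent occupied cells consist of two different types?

Scan each occupied cell's neighbors to the right and below so each pair is counted once.
From row 1: 5 unlike of 8 pairs (running 5/8).
From row 2: 3 unlike of 8 pairs (running 8/16).
From row 3: 3 unlike of 4 pairs (running 11/20).
From row 4: 1 unlike of 1 pairs (running 12/21).
From row 5: 1 unlike of 3 pairs (running 13/24).
Total adjacent occupied pairs: 24; unlike-type pairs: 13.

13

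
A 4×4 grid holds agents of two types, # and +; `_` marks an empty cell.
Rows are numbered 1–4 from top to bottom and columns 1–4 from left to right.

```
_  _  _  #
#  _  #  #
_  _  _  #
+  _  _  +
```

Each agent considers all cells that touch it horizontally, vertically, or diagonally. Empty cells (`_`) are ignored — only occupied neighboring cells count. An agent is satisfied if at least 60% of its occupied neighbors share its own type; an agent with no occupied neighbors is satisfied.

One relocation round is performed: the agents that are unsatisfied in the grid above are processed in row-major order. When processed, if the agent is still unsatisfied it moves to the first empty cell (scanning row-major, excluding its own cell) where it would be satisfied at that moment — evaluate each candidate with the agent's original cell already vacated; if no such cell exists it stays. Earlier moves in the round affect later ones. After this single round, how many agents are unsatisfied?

Initially unsatisfied (in order): (4,4).
  (4,4) → (4,2).
Resulting grid:
_ _ _ #
# _ # #
_ _ _ #
+ + _ _
All satisfied now.

0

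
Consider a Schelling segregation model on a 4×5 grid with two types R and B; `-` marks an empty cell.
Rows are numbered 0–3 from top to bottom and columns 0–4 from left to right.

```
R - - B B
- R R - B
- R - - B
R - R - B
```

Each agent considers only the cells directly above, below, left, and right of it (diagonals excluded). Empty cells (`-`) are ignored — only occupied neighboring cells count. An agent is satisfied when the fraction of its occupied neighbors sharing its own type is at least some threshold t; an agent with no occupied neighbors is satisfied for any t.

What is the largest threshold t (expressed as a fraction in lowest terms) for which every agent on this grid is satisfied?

1/1

(0,0)R — no occupied neighbors
(0,3)B 1/1
(0,4)B 2/2
(1,1)R 2/2
(1,2)R 1/1
(1,4)B 2/2
(2,1)R 1/1
(2,4)B 2/2
(3,0)R — no occupied neighbors
(3,2)R — no occupied neighbors
(3,4)B 1/1
The smallest same-type fraction is 1/1 at (0,3), which reduces to 1/1. Any threshold above that leaves this agent unsatisfied.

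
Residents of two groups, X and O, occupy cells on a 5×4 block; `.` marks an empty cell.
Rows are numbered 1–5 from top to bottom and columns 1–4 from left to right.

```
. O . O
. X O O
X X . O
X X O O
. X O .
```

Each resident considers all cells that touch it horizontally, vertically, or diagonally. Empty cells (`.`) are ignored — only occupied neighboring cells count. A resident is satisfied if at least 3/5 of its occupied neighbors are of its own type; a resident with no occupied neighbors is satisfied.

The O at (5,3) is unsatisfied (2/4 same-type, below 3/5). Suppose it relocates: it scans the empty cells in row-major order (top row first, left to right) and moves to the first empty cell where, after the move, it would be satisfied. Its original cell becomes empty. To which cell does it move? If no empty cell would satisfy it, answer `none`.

Vacating (5,3). Empty cells in order:
  (1,1): 1/2 same-type → still unsatisfied.
  (1,3): 4/5 same-type → satisfied — stop here.

(1,3)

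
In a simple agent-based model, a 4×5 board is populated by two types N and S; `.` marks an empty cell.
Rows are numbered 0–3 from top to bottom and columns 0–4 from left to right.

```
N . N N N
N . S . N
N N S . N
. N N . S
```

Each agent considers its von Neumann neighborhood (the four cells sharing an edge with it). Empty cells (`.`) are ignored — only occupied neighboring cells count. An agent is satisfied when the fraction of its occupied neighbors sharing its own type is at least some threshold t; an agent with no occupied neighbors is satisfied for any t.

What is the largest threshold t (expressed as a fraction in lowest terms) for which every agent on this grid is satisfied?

0/1

(0,0)N 1/1
(0,2)N 1/2
(0,3)N 2/2
(0,4)N 2/2
(1,0)N 2/2
(1,2)S 1/2
(1,4)N 2/2
(2,0)N 2/2
(2,1)N 2/3
(2,2)S 1/3
(2,4)N 1/2
(3,1)N 2/2
(3,2)N 1/2
(3,4)S 0/1
The smallest same-type fraction is 0/1 at (3,4), which reduces to 0/1. Any threshold above that leaves this agent unsatisfied.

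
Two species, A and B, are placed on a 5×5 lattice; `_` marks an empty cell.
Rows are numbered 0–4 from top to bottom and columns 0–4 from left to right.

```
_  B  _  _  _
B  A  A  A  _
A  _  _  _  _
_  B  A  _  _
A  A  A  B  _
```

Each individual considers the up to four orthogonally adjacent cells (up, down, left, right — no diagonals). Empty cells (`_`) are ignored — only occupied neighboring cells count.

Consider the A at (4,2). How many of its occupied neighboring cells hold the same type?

Occupied neighbors of (4,2): (3,2)=A, (4,1)=A, (4,3)=B.
Same type (A): 2 of 3.

2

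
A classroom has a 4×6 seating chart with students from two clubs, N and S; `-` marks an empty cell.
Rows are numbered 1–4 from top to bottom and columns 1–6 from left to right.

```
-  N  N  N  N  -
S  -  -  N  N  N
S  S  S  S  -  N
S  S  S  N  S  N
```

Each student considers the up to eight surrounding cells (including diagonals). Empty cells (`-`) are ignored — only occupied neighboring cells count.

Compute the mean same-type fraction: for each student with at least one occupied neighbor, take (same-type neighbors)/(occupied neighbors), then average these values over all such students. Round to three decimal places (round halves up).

0.744

(1,2)N 1/2
(1,3)N 3/3
(1,4)N 4/4
(1,5)N 4/4
(2,1)S 2/3
(2,4)N 4/6
(2,5)N 5/6
(2,6)N 3/3
(3,1)S 4/4
(3,2)S 6/6
(3,3)S 4/6
(3,4)S 3/6
(3,6)N 3/4
(4,1)S 3/3
(4,2)S 5/5
(4,3)S 4/5
(4,4)N 0/4
(4,5)S 1/4
(4,6)N 1/2
Sum over 19 students: 1/2 + 3/3 + 4/4 + 4/4 + 2/3 + 4/6 + 5/6 + 3/3 + 4/4 + 6/6 + 4/6 + 3/6 + 3/4 + 3/3 + 5/5 + 4/5 + 0/4 + 1/4 + 1/2 = 212/15; mean = 212/15 ÷ 19 = 212/285 = 0.743859… → 0.744.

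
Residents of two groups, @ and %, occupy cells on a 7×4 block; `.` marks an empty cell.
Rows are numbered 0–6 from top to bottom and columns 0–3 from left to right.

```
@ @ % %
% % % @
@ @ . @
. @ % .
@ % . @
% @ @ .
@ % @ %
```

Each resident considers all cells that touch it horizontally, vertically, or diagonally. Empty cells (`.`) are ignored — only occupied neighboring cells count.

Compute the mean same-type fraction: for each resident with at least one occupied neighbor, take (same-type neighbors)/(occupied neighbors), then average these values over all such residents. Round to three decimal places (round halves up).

0.387

Row 0: (0,0)@ 1/3 · (0,1)@ 1/5 · (0,2)% 3/5 · (0,3)% 2/3
Row 1: (1,0)% 1/5 · (1,1)% 3/7 · (1,2)% 3/7 · (1,3)@ 1/4
Row 2: (2,0)@ 2/4 · (2,1)@ 2/6 · (2,3)@ 1/3
Row 3: (3,1)@ 3/5 · (3,2)% 1/5
Row 4: (4,0)@ 2/4 · (4,1)% 2/6 · (4,3)@ 1/2
Row 5: (5,0)% 2/5 · (5,1)@ 4/7 · (5,2)@ 3/6
Row 6: (6,0)@ 1/3 · (6,1)% 1/5 · (6,2)@ 2/4 · (6,3)% 0/2
Sum over 23 residents: 1/3 + 1/5 + 3/5 + 2/3 + 1/5 + 3/7 + 3/7 + 1/4 + 2/4 + 2/6 + 1/3 + 3/5 + 1/5 + 2/4 + 2/6 + 1/2 + 2/5 + 4/7 + 3/6 + 1/3 + 1/5 + 2/4 + 0/2 = 3743/420; mean = 3743/420 ÷ 23 = 3743/9660 = 0.387474… → 0.387.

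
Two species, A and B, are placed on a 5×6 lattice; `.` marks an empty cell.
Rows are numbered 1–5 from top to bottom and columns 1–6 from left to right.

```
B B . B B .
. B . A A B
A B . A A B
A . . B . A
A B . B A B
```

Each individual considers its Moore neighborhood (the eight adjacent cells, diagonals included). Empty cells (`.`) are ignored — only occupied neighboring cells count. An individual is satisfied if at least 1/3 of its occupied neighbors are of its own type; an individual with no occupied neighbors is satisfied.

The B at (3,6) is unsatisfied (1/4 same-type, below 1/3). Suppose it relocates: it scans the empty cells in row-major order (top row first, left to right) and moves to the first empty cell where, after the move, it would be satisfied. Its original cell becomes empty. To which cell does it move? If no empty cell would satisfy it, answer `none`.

(1,3)

Vacating (3,6). Empty cells in order:
  (1,3): 3/4 same-type → satisfied — stop here.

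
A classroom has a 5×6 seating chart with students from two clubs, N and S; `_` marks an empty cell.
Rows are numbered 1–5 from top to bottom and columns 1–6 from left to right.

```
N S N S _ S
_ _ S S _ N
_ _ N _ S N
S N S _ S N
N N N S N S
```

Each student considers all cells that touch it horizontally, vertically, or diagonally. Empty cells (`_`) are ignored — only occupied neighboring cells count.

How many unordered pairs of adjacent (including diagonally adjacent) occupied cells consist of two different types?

Scan each occupied cell's neighbors to the right and below (and the two forward diagonals) so each pair is counted once.
From row 1: 6 unlike of 9 pairs (running 6/9).
From row 2: 3 unlike of 6 pairs (running 9/15).
From row 3: 4 unlike of 7 pairs (running 13/22).
From row 4: 9 unlike of 16 pairs (running 22/38).
From row 5: 3 unlike of 5 pairs (running 25/43).
Total adjacent occupied pairs: 43; unlike-type pairs: 25.

25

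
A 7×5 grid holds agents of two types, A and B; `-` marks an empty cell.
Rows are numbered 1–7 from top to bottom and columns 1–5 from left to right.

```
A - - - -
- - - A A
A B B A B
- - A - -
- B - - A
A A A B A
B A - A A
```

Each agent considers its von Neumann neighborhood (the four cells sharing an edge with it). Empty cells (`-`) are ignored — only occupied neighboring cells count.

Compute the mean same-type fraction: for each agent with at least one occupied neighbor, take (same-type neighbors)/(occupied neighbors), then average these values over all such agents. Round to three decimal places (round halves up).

Row 1: (1,1)A — no occupied neighbors
Row 2: (2,4)A 2/2 · (2,5)A 1/2
Row 3: (3,1)A 0/1 · (3,2)B 1/2 · (3,3)B 1/3 · (3,4)A 1/3 · (3,5)B 0/2
Row 4: (4,3)A 0/1
Row 5: (5,2)B 0/1 · (5,5)A 1/1
Row 6: (6,1)A 1/2 · (6,2)A 3/4 · (6,3)A 1/2 · (6,4)B 0/3 · (6,5)A 2/3
Row 7: (7,1)B 0/2 · (7,2)A 1/2 · (7,4)A 1/2 · (7,5)A 2/2
Sum over 19 agents: 2/2 + 1/2 + 0/1 + 1/2 + 1/3 + 1/3 + 0/2 + 0/1 + 0/1 + 1/1 + 1/2 + 3/4 + 1/2 + 0/3 + 2/3 + 0/2 + 1/2 + 1/2 + 2/2 = 97/12; mean = 97/12 ÷ 19 = 97/228 = 0.425438… → 0.425.

0.425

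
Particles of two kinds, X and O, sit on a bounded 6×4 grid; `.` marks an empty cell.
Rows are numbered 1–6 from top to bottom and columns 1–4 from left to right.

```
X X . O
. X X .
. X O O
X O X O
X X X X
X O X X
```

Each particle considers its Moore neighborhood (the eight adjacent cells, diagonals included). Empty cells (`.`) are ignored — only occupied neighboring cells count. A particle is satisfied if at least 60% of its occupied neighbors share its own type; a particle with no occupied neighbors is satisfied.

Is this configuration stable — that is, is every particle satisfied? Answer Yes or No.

(1,1)X 2/2 ✓
(1,2)X 3/3 ✓
(1,4)O 0/1 ✗
(2,2)X 4/5 ✓
(2,3)X 3/6 ✗
(3,2)X 4/6 ✓
(3,3)O 3/7 ✗
(3,4)O 2/4 ✗
(4,1)X 3/4 ✓
(4,2)O 1/7 ✗
(4,3)X 4/8 ✗
(4,4)O 2/5 ✗
(5,1)X 3/5 ✓
(5,2)X 6/8 ✓
(5,3)X 5/8 ✓
(5,4)X 4/5 ✓
(6,1)X 2/3 ✓
(6,2)O 0/5 ✗
(6,3)X 4/5 ✓
(6,4)X 3/3 ✓
For instance (1,4) has only 0/1 same-type neighbors, below 3/5.

No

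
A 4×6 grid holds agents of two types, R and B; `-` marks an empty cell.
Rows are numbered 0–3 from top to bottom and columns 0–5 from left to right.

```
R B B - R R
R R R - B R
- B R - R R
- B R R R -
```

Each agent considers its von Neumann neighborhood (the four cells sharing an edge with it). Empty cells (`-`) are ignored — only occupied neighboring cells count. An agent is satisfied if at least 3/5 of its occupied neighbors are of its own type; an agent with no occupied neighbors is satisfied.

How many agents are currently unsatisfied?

8

(0,0)R 1/2 not
(0,1)B 1/3 not
(0,2)B 1/2 not
(0,4)R 1/2 not
(0,5)R 2/2 satisfied
(1,0)R 2/2 satisfied
(1,1)R 2/4 not
(1,2)R 2/3 satisfied
(1,4)B 0/3 not
(1,5)R 2/3 satisfied
(2,1)B 1/3 not
(2,2)R 2/3 satisfied
(2,4)R 2/3 satisfied
(2,5)R 2/2 satisfied
(3,1)B 1/2 not
(3,2)R 2/3 satisfied
(3,3)R 2/2 satisfied
(3,4)R 2/2 satisfied
Unsatisfied: (0,0), (0,1), (0,2), (0,4), (1,1), (1,4), (2,1), (3,1) — 8 in total.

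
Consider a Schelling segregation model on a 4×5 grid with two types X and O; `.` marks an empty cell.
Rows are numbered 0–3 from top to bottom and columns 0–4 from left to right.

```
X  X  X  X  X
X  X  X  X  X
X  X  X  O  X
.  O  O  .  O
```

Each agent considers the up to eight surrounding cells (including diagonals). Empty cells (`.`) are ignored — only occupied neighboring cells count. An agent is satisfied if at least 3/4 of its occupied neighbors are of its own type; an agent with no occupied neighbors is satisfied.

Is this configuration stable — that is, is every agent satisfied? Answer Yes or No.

(0,0)X 3/3 ok
(0,1)X 5/5 ok
(0,2)X 5/5 ok
(0,3)X 5/5 ok
(0,4)X 3/3 ok
(1,0)X 5/5 ok
(1,1)X 8/8 ok
(1,2)X 7/8 ok
(1,3)X 7/8 ok
(1,4)X 4/5 ok
(2,0)X 3/4 ok
(2,1)X 5/7 unhappy
(2,2)X 4/7 unhappy
(2,3)O 2/7 unhappy
(2,4)X 2/4 unhappy
(3,1)O 1/4 unhappy
(3,2)O 2/4 unhappy
(3,4)O 1/2 unhappy
For instance (2,1) has only 5/7 same-type neighbors, below 3/4.

No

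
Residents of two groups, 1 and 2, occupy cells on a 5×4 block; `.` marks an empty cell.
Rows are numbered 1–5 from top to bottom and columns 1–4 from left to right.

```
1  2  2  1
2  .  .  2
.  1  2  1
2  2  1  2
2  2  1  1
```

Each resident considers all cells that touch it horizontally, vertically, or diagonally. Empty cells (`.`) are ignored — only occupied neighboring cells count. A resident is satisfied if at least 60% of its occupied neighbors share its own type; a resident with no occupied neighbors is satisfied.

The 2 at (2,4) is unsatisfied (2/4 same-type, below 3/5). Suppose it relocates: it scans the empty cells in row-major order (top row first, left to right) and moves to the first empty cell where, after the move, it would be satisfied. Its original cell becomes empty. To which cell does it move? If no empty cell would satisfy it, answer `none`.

Vacating (2,4). Empty cells in order:
  (2,2): 4/6 same-type → satisfied — stop here.

(2,2)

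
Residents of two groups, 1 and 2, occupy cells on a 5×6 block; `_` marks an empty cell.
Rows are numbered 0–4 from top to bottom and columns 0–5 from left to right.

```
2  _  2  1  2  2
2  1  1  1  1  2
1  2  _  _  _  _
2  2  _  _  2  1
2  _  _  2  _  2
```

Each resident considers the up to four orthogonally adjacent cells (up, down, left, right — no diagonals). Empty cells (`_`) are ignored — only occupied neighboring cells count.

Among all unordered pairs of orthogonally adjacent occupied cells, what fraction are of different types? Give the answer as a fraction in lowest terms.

Scan each occupied cell's neighbors to the right and below so each pair is counted once.
Row 0: 2(0,0)–2(1,0)= 2(0,2)–1(0,3)≠ 2(0,2)–1(1,2)≠ 1(0,3)–2(0,4)≠ 1(0,3)–1(1,3)= 2(0,4)–2(0,5)= 2(0,4)–1(1,4)≠ 2(0,5)–2(1,5)=  → 4/8 unlike.
Row 1: 2(1,0)–1(1,1)≠ 2(1,0)–1(2,0)≠ 1(1,1)–1(1,2)= 1(1,1)–2(2,1)≠ 1(1,2)–1(1,3)= 1(1,3)–1(1,4)= 1(1,4)–2(1,5)≠  → 4/7 unlike.
Row 2: 1(2,0)–2(2,1)≠ 1(2,0)–2(3,0)≠ 2(2,1)–2(3,1)=  → 2/3 unlike.
Row 3: 2(3,0)–2(3,1)= 2(3,0)–2(4,0)= 2(3,4)–1(3,5)≠ 1(3,5)–2(4,5)≠  → 2/4 unlike.
Total adjacent occupied pairs: 22; unlike-type pairs: 12.
12/22 reduces to 6/11.

6/11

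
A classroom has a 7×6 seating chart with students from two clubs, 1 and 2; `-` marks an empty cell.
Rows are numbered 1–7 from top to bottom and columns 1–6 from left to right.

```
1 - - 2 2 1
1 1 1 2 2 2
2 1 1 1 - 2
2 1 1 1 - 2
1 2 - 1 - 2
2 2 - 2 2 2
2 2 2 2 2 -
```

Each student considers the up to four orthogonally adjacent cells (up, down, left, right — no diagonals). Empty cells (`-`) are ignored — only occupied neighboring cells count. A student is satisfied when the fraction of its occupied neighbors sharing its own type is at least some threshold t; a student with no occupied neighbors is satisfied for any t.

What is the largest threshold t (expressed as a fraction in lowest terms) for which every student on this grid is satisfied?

0/1

Row 1: (1,1)1 1/1 · (1,4)2 2/2 · (1,5)2 2/3 · (1,6)1 0/2
Row 2: (2,1)1 2/3 · (2,2)1 3/3 · (2,3)1 2/3 · (2,4)2 2/4 · (2,5)2 3/3 · (2,6)2 2/3
Row 3: (3,1)2 1/3 · (3,2)1 3/4 · (3,3)1 4/4 · (3,4)1 2/3 · (3,6)2 2/2
Row 4: (4,1)2 1/3 · (4,2)1 2/4 · (4,3)1 3/3 · (4,4)1 3/3 · (4,6)2 2/2
Row 5: (5,1)1 0/3 · (5,2)2 1/3 · (5,4)1 1/2 · (5,6)2 2/2
Row 6: (6,1)2 2/3 · (6,2)2 3/3 · (6,4)2 2/3 · (6,5)2 3/3 · (6,6)2 2/2
Row 7: (7,1)2 2/2 · (7,2)2 3/3 · (7,3)2 2/2 · (7,4)2 3/3 · (7,5)2 2/2
The smallest same-type fraction is 0/2 at (1,6), which reduces to 0/1. Any threshold above that leaves this student unsatisfied.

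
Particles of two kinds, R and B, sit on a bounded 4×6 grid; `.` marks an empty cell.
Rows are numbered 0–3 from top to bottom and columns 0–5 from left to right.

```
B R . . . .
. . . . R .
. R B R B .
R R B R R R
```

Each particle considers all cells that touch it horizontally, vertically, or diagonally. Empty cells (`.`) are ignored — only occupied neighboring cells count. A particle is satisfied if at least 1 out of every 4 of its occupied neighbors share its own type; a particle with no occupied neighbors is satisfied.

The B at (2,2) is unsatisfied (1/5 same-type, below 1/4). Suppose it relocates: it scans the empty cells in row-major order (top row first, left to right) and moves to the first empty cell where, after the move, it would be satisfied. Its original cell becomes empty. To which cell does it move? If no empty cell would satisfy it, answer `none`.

(1,0)

Vacating (2,2). Empty cells in order:
  (0,2): 0/1 same-type → still unsatisfied.
  (0,3): 0/1 same-type → still unsatisfied.
  (0,4): 0/1 same-type → still unsatisfied.
  (0,5): 0/1 same-type → still unsatisfied.
  (1,0): 1/3 same-type → satisfied — stop here.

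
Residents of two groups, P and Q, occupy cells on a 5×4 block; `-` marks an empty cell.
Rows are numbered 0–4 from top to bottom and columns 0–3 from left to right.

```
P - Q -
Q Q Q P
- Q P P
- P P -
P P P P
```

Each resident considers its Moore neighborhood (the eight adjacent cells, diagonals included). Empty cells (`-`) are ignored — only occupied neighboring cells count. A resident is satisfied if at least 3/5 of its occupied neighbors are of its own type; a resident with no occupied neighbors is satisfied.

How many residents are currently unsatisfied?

5

Row 0: (0,0)P 0/2 ✗ · (0,2)Q 2/3 ✓
Row 1: (1,0)Q 2/3 ✓ · (1,1)Q 4/6 ✓ · (1,2)Q 3/6 ✗ · (1,3)P 2/4 ✗
Row 2: (2,1)Q 3/6 ✗ · (2,2)P 4/7 ✗ · (2,3)P 3/4 ✓
Row 3: (3,1)P 5/6 ✓ · (3,2)P 6/7 ✓
Row 4: (4,0)P 2/2 ✓ · (4,1)P 4/4 ✓ · (4,2)P 4/4 ✓ · (4,3)P 2/2 ✓
Unsatisfied: (0,0), (1,2), (1,3), (2,1), (2,2) — 5 in total.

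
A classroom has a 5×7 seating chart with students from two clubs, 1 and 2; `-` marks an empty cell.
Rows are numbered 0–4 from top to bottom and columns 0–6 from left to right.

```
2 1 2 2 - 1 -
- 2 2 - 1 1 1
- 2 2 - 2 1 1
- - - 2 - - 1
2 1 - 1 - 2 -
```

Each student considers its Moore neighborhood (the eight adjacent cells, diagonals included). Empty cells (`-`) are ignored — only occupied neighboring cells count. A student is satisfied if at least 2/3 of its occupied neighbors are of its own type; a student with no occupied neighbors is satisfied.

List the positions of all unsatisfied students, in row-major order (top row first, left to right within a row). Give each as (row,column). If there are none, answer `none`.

Row 0: (0,0)2 1/2 not · (0,1)1 0/4 not · (0,2)2 3/4 satisfied · (0,3)2 2/3 satisfied · (0,5)1 3/3 satisfied
Row 1: (1,1)2 5/6 satisfied · (1,2)2 5/6 satisfied · (1,4)1 3/5 not · (1,5)1 5/6 satisfied · (1,6)1 4/4 satisfied
Row 2: (2,1)2 3/3 satisfied · (2,2)2 4/4 satisfied · (2,4)2 1/4 not · (2,5)1 5/6 satisfied · (2,6)1 4/4 satisfied
Row 3: (3,3)2 2/3 satisfied · (3,6)1 2/3 satisfied
Row 4: (4,0)2 0/1 not · (4,1)1 0/1 not · (4,3)1 0/1 not · (4,5)2 0/1 not

(0,0), (0,1), (1,4), (2,4), (4,0), (4,1), (4,3), (4,5)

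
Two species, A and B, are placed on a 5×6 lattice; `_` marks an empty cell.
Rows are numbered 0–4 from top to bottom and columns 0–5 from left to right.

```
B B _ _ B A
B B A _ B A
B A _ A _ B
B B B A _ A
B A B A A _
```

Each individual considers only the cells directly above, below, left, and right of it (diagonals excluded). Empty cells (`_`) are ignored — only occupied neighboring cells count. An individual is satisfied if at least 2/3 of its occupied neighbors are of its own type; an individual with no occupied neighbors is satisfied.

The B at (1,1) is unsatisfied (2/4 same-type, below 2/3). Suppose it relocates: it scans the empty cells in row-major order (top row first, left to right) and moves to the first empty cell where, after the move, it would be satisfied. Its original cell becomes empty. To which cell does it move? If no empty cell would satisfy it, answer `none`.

(0,3)

Vacating (1,1). Empty cells in order:
  (0,2): 1/2 same-type → still unsatisfied.
  (0,3): 1/1 same-type → satisfied — stop here.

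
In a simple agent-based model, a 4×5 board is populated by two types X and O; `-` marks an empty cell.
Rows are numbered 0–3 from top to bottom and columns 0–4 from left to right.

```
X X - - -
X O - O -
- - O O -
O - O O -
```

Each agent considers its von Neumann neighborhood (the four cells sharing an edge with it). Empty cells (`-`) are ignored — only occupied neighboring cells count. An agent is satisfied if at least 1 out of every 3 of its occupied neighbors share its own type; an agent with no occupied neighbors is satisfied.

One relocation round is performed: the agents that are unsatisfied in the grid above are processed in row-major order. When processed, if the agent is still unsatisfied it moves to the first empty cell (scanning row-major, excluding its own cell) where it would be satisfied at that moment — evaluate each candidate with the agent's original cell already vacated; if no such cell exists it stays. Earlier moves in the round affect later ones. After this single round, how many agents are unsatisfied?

Initially unsatisfied (in order): (1,1).
  (1,1) → (0,3).
Resulting grid:
X X - O -
X - - O -
- - O O -
O - O O -
All satisfied now.

0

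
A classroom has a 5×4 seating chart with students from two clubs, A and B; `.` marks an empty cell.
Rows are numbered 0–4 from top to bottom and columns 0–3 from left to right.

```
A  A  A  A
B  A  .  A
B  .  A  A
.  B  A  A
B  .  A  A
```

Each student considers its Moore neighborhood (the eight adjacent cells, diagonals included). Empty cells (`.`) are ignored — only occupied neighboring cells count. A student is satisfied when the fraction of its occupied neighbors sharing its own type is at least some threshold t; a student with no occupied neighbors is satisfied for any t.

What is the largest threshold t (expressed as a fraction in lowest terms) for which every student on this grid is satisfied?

Row 0: (0,0)A 2/3 · (0,1)A 3/4 · (0,2)A 4/4 · (0,3)A 2/2
Row 1: (1,0)B 1/4 · (1,1)A 4/6 · (1,3)A 4/4
Row 2: (2,0)B 2/3 · (2,2)A 5/6 · (2,3)A 4/4
Row 3: (3,1)B 2/5 · (3,2)A 5/6 · (3,3)A 5/5
Row 4: (4,0)B 1/1 · (4,2)A 3/4 · (4,3)A 3/3
The smallest same-type fraction is 1/4 at (1,0), which reduces to 1/4. Any threshold above that leaves this student unsatisfied.

1/4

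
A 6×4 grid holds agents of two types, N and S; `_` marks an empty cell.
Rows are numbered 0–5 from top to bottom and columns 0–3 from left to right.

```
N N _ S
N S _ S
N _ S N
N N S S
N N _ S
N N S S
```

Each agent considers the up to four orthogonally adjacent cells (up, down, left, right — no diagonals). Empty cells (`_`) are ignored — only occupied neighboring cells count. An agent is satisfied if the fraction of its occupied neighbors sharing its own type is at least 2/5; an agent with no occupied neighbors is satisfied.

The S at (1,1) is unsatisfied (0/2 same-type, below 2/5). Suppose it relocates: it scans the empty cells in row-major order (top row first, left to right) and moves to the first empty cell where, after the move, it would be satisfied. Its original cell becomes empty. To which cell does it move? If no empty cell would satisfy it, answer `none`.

Vacating (1,1). Empty cells in order:
  (0,2): 1/2 same-type → satisfied — stop here.

(0,2)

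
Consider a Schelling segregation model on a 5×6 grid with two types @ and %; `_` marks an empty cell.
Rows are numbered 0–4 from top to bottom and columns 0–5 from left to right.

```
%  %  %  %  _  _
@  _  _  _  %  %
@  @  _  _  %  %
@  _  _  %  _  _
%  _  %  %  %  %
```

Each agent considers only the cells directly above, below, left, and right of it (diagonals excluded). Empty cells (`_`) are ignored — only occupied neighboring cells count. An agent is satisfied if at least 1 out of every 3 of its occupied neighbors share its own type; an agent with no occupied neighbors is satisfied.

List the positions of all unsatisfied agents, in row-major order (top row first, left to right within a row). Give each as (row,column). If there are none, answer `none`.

Row 0: (0,0)% 1/2 ✓ · (0,1)% 2/2 ✓ · (0,2)% 2/2 ✓ · (0,3)% 1/1 ✓
Row 1: (1,0)@ 1/2 ✓ · (1,4)% 2/2 ✓ · (1,5)% 2/2 ✓
Row 2: (2,0)@ 3/3 ✓ · (2,1)@ 1/1 ✓ · (2,4)% 2/2 ✓ · (2,5)% 2/2 ✓
Row 3: (3,0)@ 1/2 ✓ · (3,3)% 1/1 ✓
Row 4: (4,0)% 0/1 ✗ · (4,2)% 1/1 ✓ · (4,3)% 3/3 ✓ · (4,4)% 2/2 ✓ · (4,5)% 1/1 ✓

(4,0)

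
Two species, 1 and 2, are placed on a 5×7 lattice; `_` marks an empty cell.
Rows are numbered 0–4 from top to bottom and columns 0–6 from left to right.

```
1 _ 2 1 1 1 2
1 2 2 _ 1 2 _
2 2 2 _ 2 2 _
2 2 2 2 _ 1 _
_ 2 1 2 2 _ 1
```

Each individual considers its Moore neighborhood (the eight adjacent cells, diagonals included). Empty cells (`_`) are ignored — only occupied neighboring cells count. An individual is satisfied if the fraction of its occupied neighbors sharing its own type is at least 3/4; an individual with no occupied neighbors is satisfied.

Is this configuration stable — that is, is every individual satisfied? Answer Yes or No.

No

Row 0: (0,0)1 1/2 unhappy · (0,2)2 2/3 unhappy · (0,3)1 2/4 unhappy · (0,4)1 3/4 ok · (0,5)1 2/4 unhappy · (0,6)2 1/2 unhappy
Row 1: (1,0)1 1/4 unhappy · (1,1)2 5/7 unhappy · (1,2)2 4/5 ok · (1,4)1 3/6 unhappy · (1,5)2 3/6 unhappy
Row 2: (2,0)2 4/5 ok · (2,1)2 7/8 ok · (2,2)2 6/6 ok · (2,4)2 3/5 unhappy · (2,5)2 2/4 unhappy
Row 3: (3,0)2 4/4 ok · (3,1)2 6/7 ok · (3,2)2 6/7 ok · (3,3)2 5/6 ok · (3,5)1 1/4 unhappy
Row 4: (4,1)2 3/4 ok · (4,2)1 0/5 unhappy · (4,3)2 3/4 ok · (4,4)2 2/3 unhappy · (4,6)1 1/1 ok
For instance (0,0) has only 1/2 same-type neighbors, below 3/4.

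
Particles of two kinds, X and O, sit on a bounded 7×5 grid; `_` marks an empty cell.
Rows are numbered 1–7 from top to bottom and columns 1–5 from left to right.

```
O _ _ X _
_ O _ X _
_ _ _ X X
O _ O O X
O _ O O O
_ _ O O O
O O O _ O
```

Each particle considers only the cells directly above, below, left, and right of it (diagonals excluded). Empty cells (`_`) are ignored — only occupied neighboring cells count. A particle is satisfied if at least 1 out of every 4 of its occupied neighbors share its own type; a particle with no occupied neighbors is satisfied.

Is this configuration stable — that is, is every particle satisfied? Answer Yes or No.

Yes

(1,1)O 0/0 ✓
(1,4)X 1/1 ✓
(2,2)O 0/0 ✓
(2,4)X 2/2 ✓
(3,4)X 2/3 ✓
(3,5)X 2/2 ✓
(4,1)O 1/1 ✓
(4,3)O 2/2 ✓
(4,4)O 2/4 ✓
(4,5)X 1/3 ✓
(5,1)O 1/1 ✓
(5,3)O 3/3 ✓
(5,4)O 4/4 ✓
(5,5)O 2/3 ✓
(6,3)O 3/3 ✓
(6,4)O 3/3 ✓
(6,5)O 3/3 ✓
(7,1)O 1/1 ✓
(7,2)O 2/2 ✓
(7,3)O 2/2 ✓
(7,5)O 1/1 ✓
All meet the threshold, so the configuration is stable.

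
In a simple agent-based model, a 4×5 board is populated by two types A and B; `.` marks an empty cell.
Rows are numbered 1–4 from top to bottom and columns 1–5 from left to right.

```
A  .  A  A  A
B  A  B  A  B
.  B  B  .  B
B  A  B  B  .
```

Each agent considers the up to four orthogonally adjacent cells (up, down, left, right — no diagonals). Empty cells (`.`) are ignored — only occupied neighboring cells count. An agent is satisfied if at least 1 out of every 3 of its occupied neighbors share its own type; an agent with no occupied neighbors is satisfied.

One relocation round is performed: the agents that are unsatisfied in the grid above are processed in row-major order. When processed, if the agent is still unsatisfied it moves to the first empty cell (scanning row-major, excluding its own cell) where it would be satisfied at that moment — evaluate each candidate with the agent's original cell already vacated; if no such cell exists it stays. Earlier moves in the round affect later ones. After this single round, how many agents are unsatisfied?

Initially unsatisfied (in order): (1,1), (2,1), (2,2), (2,3), (4,1), (4,2).
  (1,1) → (1,2).
  (2,1) → (3,1).
  (2,2): now satisfied by earlier moves; stays.
  (2,3) → (2,1).
  (4,1): now satisfied by earlier moves; stays.
  (4,2) → (1,1).
Resulting grid:
A A A A A
B A . A B
B B B . B
B . B B .
All satisfied now.

0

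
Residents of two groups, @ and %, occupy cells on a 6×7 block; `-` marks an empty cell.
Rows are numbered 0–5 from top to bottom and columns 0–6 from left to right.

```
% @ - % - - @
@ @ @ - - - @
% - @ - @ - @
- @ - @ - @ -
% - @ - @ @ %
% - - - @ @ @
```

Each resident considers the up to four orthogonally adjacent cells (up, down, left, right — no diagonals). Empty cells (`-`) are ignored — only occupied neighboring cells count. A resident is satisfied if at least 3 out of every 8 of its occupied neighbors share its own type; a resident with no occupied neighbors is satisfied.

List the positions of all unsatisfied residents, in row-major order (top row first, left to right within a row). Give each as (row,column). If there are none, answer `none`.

(0,0), (1,0), (2,0), (4,6)

(0,0)% 0/2 unhappy
(0,1)@ 1/2 ok
(0,3)% 0/0 ok
(0,6)@ 1/1 ok
(1,0)@ 1/3 unhappy
(1,1)@ 3/3 ok
(1,2)@ 2/2 ok
(1,6)@ 2/2 ok
(2,0)% 0/1 unhappy
(2,2)@ 1/1 ok
(2,4)@ 0/0 ok
(2,6)@ 1/1 ok
(3,1)@ 0/0 ok
(3,3)@ 0/0 ok
(3,5)@ 1/1 ok
(4,0)% 1/1 ok
(4,2)@ 0/0 ok
(4,4)@ 2/2 ok
(4,5)@ 3/4 ok
(4,6)% 0/2 unhappy
(5,0)% 1/1 ok
(5,4)@ 2/2 ok
(5,5)@ 3/3 ok
(5,6)@ 1/2 ok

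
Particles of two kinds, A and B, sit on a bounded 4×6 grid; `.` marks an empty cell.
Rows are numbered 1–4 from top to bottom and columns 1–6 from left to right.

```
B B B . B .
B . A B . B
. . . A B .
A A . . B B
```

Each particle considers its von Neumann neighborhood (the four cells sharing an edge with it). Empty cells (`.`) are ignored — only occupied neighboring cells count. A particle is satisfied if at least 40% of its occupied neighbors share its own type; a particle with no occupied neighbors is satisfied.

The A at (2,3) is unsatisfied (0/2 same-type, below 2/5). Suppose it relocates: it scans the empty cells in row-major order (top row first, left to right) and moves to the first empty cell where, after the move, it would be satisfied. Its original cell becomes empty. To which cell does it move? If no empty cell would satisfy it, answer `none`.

Vacating (2,3). Empty cells in order:
  (1,4): 0/3 same-type → still unsatisfied.
  (1,6): 0/2 same-type → still unsatisfied.
  (2,2): 0/2 same-type → still unsatisfied.
  (2,5): 0/4 same-type → still unsatisfied.
  (3,1): 1/2 same-type → satisfied — stop here.

(3,1)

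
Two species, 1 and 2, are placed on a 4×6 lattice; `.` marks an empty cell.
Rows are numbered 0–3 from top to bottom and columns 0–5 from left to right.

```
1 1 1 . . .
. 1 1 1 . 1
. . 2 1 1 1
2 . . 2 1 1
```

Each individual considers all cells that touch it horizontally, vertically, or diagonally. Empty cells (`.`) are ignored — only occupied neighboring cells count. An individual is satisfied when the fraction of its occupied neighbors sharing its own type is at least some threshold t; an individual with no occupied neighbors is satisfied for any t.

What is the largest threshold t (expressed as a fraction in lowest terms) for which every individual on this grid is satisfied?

(0,0)1 2/2
(0,1)1 4/4
(0,2)1 4/4
(1,1)1 4/5
(1,2)1 5/6
(1,3)1 4/5
(1,5)1 2/2
(2,2)2 1/5
(2,3)1 4/6
(2,4)1 6/7
(2,5)1 4/4
(3,0)2 — no occupied neighbors
(3,3)2 1/4
(3,4)1 4/5
(3,5)1 3/3
The smallest same-type fraction is 1/5 at (2,2), which reduces to 1/5. Any threshold above that leaves this individual unsatisfied.

1/5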